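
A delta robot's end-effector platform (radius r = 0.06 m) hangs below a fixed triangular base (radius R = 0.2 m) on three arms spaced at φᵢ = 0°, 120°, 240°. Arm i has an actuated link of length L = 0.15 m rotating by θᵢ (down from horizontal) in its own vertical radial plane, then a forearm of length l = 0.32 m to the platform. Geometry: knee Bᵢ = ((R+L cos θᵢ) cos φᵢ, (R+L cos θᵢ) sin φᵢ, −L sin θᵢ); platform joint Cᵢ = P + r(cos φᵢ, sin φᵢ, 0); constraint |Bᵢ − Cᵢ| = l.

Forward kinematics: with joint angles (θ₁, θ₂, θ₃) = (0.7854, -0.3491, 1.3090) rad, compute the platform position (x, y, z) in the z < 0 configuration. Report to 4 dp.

O1 = (0.2461·cos0.0°, 0.2461·sin0.0°, -0.1061) = (0.2461, 0.0000, -0.1061)
φ2=120.0°: virtual centre (-0.1405, 0.2433, 0.0513), radius l
φ3=240.0°: virtual centre (-0.0894, -0.1549, -0.1449), radius l
|O₂|²−|O₁|² = 0.0098;  |O₃|²−|O₁|² = -0.0188
linear system: -0.7731x+0.4866y = 0.0098−0.3147z; -0.6710x+-0.3097y = -0.0188−-0.0776z
det = 0.5659;  x = 0.0108+0.1055z,  y = 0.0373+-0.4792z
quadratic in z: (1.2408)z²+(0.1268)z+(-0.0344)=0, √Δ=0.4324 → z ∈ {-0.2253, 0.1232}; z = -0.2253 (taking z<0)
x = -0.0129, y = 0.1453

(-0.0129, 0.1453, -0.2253)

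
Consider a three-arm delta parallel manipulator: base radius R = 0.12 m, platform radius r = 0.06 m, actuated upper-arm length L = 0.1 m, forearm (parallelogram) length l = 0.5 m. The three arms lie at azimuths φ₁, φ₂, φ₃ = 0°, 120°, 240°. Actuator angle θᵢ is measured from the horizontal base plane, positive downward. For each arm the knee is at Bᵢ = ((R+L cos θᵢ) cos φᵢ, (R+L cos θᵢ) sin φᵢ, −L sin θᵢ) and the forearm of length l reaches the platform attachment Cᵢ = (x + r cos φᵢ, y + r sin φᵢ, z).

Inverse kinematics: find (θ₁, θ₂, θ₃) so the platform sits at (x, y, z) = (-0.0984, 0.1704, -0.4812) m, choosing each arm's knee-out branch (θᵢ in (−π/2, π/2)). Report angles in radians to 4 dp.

arm 1 (φ=0.0°): x'=-0.0984, y'=0.1704
  A=0.1584, B=-0.4812, C=(l²−L²−A²−y'²−z²)/(2L)=-0.2284
  √(A²+B²)=0.5066;  θ1 = -1.2528+2.0385 ≈ 0.7857
φ2=120.0° → target in arm frame (0.1968, 0.0000)
  A cos θ + B sin θ = C:  -0.1368·cos θ + -0.4812·sin θ = -0.0513
  θ2 = atan2(B,A) + arccos(C/0.5003) = -0.1742
φ3=240.0° → target in arm frame (-0.0984, -0.1704)
  e−x'=0.1584;  (l²−L²−(e−x')²−y'²−z²)/2L = -0.2284
  γ=atan2(-0.4812,0.1584)=-1.2528;  ψ=arccos(-0.4508)=2.0385;  θ3=γ+ψ≈0.7856

θ₁ = 0.7857, θ₂ = -0.1742, θ₃ = 0.7856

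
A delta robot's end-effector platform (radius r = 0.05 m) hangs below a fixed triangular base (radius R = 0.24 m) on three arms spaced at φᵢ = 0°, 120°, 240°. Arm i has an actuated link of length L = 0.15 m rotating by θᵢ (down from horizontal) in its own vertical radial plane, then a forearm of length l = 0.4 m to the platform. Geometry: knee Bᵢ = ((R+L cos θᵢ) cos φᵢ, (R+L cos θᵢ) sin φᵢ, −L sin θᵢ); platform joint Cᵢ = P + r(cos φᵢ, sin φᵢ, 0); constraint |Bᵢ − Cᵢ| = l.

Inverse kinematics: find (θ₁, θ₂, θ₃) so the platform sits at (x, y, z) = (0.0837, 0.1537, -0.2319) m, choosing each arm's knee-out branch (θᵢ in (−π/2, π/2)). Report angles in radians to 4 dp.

rotate P by −φ1: (0.0837, 0.1537, -0.2319)
  A=0.1063, B=-0.2319, C=(l²−L²−A²−y'²−z²)/(2L)=0.1627
  γ=atan2(-0.2319,0.1063)=-1.1410;  ψ=arccos(0.6376)=0.8794;  θ1=γ+ψ≈-0.2616
arm 2 (φ=120.0°): x'=0.0913, y'=-0.1493
  A=0.0987, B=-0.2319, C=(l²−L²−A²−y'²−z²)/(2L)=0.1722
  γ=atan2(-0.2319,0.0987)=-1.1683;  ψ=arccos(0.6834)=0.8185;  θ2=γ+ψ≈-0.3498
φ3=240.0° → target in arm frame (-0.1750, -0.0044)
  A=0.3650, B=-0.2319, C=(l²−L²−A²−y'²−z²)/(2L)=-0.1650
  γ=atan2(-0.2319,0.3650)=-0.5661;  ψ=arccos(-0.3815)=1.9622;  θ3=γ+ψ≈1.3962

θ₁ = -0.2616, θ₂ = -0.3498, θ₃ = 1.3962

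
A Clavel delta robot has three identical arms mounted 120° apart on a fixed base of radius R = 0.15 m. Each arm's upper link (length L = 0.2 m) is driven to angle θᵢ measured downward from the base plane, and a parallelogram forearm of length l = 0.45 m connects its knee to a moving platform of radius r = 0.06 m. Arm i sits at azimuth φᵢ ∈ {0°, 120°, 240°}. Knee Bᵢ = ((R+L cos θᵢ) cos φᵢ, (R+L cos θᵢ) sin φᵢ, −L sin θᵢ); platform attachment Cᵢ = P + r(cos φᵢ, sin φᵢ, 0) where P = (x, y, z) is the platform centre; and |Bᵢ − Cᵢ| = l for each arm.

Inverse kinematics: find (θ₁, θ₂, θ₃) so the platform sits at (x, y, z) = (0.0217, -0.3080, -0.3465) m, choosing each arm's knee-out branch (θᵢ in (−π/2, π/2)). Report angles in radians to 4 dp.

θ₁ = 0.6107, θ₂ = 1.3963, θ₃ = -0.3491

φ1=0.0° → target in arm frame (0.0217, -0.3080)
  A=0.0683, B=-0.3465, C=(l²−L²−A²−y'²−z²)/(2L)=-0.1427
  θ1 = atan2(B,A) + arccos(C/0.3532) = 0.6107
φ2=120.0° → target in arm frame (-0.2776, 0.1352)
  A cos θ + B sin θ = C:  0.3676·cos θ + -0.3465·sin θ = -0.2774
  √(A²+B²)=0.5052;  θ2 = -0.7559+2.1521 ≈ 1.3963
arm 3 (φ=240.0°): x'=0.2559, y'=0.1728
  A cos θ + B sin θ = C:  -0.1659·cos θ + -0.3465·sin θ = -0.0373
  θ3 = atan2(B,A) + arccos(C/0.3842) = -0.3491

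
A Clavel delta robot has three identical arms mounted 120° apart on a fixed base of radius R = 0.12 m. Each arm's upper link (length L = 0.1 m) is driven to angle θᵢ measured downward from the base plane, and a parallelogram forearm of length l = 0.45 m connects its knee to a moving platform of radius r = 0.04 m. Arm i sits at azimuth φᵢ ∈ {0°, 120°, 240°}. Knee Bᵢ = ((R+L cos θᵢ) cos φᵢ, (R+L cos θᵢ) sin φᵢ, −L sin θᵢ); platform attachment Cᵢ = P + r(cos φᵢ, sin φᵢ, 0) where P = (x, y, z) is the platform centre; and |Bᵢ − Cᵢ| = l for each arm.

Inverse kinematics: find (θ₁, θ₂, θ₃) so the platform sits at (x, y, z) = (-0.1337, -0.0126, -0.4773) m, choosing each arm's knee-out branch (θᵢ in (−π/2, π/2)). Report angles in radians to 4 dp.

arm 1 (φ=0.0°): x'=-0.1337, y'=-0.0126
  A=0.2137, B=-0.4773, C=(l²−L²−A²−y'²−z²)/(2L)=-0.4057
  √(A²+B²)=0.5230;  θ1 = -1.1498+2.4588 ≈ 1.3089
rotate P by −φ2: (0.0559, 0.1221, -0.4773)
  A cos θ + B sin θ = C:  0.0241·cos θ + -0.4773·sin θ = -0.2540
  √(A²+B²)=0.4779;  θ2 = -1.5204+2.1311 ≈ 0.6107
φ3=240.0° → target in arm frame (0.0778, -0.1095)
  A=0.0022, B=-0.4773, C=(l²−L²−A²−y'²−z²)/(2L)=-0.2365
  γ=atan2(-0.4773,0.0022)=-1.5661;  ψ=arccos(-0.4956)=2.0893;  θ3=γ+ψ≈0.5232

θ₁ = 1.3089, θ₂ = 0.6107, θ₃ = 0.5232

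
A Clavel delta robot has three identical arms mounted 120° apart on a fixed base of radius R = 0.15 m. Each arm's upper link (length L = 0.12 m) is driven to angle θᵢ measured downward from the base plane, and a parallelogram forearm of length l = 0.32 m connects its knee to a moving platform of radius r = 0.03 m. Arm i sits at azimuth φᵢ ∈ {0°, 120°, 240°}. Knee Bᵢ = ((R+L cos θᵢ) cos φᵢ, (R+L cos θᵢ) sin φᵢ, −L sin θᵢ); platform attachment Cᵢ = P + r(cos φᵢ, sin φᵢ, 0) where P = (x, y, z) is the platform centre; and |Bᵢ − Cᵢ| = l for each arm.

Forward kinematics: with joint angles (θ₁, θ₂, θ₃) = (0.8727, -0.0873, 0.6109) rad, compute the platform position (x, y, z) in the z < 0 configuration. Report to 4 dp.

(-0.0643, 0.0581, -0.2671)

arm 1 at φ=0.0°: (R−r)+L cos θ1 = 0.1971;  S1 = (0.1971, 0.0000, -0.0919)
arm 2 at φ=120.0°: (R−r)+L cos θ2 = 0.2395;  S2 = (-0.1198, 0.2075, 0.0105)
arm 3 at φ=240.0°: (R−r)+L cos θ3 = 0.2183;  S3 = (-0.1091, -0.1890, -0.0688)
eliminate P² terms by subtracting sphere 1 from 2 and 3
plane₁₂: -0.6338x+0.4149y+0.2048z = 0.0102
Cramer: x(z) = -0.0121+0.1956z;  y(z) = 0.0061-0.1947z
into |P−S₁|² = l²: 1.0762z² + 0.0996z + -0.0502 = 0;  Δ = 0.2258;  z = -0.2671 or 0.1745 → z<0 root = -0.2671
x = -0.0643, y = 0.0581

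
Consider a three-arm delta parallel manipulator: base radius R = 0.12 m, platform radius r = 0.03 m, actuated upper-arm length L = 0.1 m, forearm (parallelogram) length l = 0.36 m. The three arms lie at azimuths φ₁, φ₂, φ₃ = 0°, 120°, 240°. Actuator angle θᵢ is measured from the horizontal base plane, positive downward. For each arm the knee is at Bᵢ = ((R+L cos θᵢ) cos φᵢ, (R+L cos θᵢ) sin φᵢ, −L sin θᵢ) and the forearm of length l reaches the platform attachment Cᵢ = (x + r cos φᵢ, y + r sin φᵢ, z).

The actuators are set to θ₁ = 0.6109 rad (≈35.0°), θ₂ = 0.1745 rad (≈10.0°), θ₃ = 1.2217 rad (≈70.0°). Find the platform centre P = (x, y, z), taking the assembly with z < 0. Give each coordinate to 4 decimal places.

φ1=0.0°: virtual centre (0.1719, 0.0000, -0.0574), radius l
O2 = (0.1885·cos120.0°, 0.1885·sin120.0°, -0.0174) = (-0.0942, 0.1632, -0.0174)
φ3=240.0°: virtual centre (-0.0621, -0.1076, -0.0940), radius l
eliminate P² terms by subtracting sphere 1 from 2 and 3
[-0.5323 0.3265 0.0800]·P = 0.0030;  [-0.4680 -0.2151 -0.0732]·P = -0.0086
Cramer: x(z) = 0.0081-0.0250z;  y(z) = 0.0223-0.2859z
sphere 1 gives Az²+Bz+C=0 with A=1.0823, B=0.1102, C=-0.0990;  B²−4AC=0.4406;  roots -0.3575, 0.2558;  negative root z = -0.3575
x = 0.0170, y = 0.1245

(0.0170, 0.1245, -0.3575)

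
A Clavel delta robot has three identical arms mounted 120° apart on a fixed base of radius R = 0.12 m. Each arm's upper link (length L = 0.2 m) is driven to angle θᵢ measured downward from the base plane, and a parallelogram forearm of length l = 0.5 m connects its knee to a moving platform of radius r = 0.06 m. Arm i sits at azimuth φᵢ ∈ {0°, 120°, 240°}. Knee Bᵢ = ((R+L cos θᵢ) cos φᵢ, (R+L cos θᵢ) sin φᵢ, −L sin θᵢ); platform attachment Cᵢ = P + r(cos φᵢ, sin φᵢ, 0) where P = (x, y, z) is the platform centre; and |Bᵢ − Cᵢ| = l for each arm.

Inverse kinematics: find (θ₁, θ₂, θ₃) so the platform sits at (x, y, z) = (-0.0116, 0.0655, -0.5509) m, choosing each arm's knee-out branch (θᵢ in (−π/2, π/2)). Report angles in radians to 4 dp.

θ₁ = 0.6107, θ₂ = 0.4362, θ₃ = 0.6980

φ1=0.0° → target in arm frame (-0.0116, 0.0655)
  A cos θ + B sin θ = C:  0.0716·cos θ + -0.5509·sin θ = -0.2573
  γ=atan2(-0.5509,0.0716)=-1.4416;  ψ=arccos(-0.4631)=2.0523;  θ1=γ+ψ≈0.6107
rotate P by −φ2: (0.0625, -0.0227, -0.5509)
  e−x'=-0.0025;  (l²−L²−(e−x')²−y'²−z²)/2L = -0.2350
  γ=atan2(-0.5509,-0.0025)=-1.5754;  ψ=arccos(-0.4266)=2.0116;  θ2=γ+ψ≈0.4362
arm 3 (φ=240.0°): x'=-0.0509, y'=-0.0428
  A cos θ + B sin θ = C:  0.1109·cos θ + -0.5509·sin θ = -0.2691
  γ=atan2(-0.5509,0.1109)=-1.3721;  ψ=arccos(-0.4788)=2.0701;  θ3=γ+ψ≈0.6980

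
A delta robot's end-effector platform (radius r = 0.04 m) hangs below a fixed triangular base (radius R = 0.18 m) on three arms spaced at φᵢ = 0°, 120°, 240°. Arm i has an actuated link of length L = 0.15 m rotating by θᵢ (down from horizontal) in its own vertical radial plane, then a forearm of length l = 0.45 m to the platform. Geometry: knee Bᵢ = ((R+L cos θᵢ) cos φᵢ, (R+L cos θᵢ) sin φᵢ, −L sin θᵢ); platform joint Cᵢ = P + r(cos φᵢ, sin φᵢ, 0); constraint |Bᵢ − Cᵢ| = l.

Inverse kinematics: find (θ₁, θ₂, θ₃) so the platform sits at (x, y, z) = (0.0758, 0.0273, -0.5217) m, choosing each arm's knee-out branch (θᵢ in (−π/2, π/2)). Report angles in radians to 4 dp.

rotate P by −φ1: (0.0758, 0.0273, -0.5217)
  e−x'=0.0642;  (l²−L²−(e−x')²−y'²−z²)/2L = -0.3235
  γ=atan2(-0.5217,0.0642)=-1.4484;  ψ=arccos(-0.6154)=2.2336;  θ1=γ+ψ≈0.7853
φ2=120.0° → target in arm frame (-0.0143, -0.0793)
  A=0.1543, B=-0.5217, C=(l²−L²−A²−y'²−z²)/(2L)=-0.4075
  γ=atan2(-0.5217,0.1543)=-1.2833;  ψ=arccos(-0.7491)=2.4174;  θ2=γ+ψ≈1.1341
rotate P by −φ3: (-0.0615, 0.0520, -0.5217)
  e−x'=0.2015;  (l²−L²−(e−x')²−y'²−z²)/2L = -0.4516
  γ=atan2(-0.5217,0.2015)=-1.2021;  ψ=arccos(-0.8076)=2.5108;  θ3=γ+ψ≈1.3086

θ₁ = 0.7853, θ₂ = 1.1341, θ₃ = 1.3086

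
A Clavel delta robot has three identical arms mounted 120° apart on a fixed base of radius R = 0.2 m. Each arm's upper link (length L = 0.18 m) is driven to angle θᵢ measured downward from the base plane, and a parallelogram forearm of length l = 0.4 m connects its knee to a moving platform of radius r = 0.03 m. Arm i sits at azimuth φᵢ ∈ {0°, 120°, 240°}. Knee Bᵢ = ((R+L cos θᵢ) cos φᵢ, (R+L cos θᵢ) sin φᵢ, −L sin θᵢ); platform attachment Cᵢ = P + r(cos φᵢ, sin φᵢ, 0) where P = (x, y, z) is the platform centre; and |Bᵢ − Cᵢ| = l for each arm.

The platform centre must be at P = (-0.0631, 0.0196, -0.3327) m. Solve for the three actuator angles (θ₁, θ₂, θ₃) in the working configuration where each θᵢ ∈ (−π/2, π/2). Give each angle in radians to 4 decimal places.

θ₁ = 0.8727, θ₂ = 0.3490, θ₃ = 0.5234

arm 1 (φ=0.0°): x'=-0.0631, y'=0.0196
  A cos θ + B sin θ = C:  0.2331·cos θ + -0.3327·sin θ = -0.1050
  θ1 = atan2(B,A) + arccos(C/0.4062) = 0.8727
φ2=120.0° → target in arm frame (0.0485, 0.0448)
  e−x'=0.1215;  (l²−L²−(e−x')²−y'²−z²)/2L = 0.0004
  √(A²+B²)=0.3542;  θ2 = -1.2207+1.5697 ≈ 0.3490
rotate P by −φ3: (0.0146, -0.0644, -0.3327)
  e−x'=0.1554;  (l²−L²−(e−x')²−y'²−z²)/2L = -0.0317
  θ3 = atan2(B,A) + arccos(C/0.3672) = 0.5234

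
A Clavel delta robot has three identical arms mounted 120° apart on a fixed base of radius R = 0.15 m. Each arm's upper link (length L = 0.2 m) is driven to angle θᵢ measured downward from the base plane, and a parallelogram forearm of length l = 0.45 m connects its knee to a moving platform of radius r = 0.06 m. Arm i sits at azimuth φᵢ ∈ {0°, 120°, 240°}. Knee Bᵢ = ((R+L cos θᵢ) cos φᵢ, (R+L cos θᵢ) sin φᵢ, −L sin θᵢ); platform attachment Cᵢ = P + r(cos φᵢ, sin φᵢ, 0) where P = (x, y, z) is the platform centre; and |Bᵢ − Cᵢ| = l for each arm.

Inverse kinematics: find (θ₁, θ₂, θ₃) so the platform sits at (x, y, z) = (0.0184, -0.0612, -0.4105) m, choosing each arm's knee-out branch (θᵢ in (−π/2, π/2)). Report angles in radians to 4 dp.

arm 1 (φ=0.0°): x'=0.0184, y'=-0.0612
  e−x'=0.0716;  (l²−L²−(e−x')²−y'²−z²)/2L = -0.0372
  γ=atan2(-0.4105,0.0716)=-1.3981;  ψ=arccos(-0.0893)=1.6602;  θ1=γ+ψ≈0.2621
rotate P by −φ2: (-0.0622, 0.0147, -0.4105)
  e−x'=0.1522;  (l²−L²−(e−x')²−y'²−z²)/2L = -0.0735
  θ2 = atan2(B,A) + arccos(C/0.4378) = 0.5237
rotate P by −φ3: (0.0438, 0.0465, -0.4105)
  A=0.0462, B=-0.4105, C=(l²−L²−A²−y'²−z²)/(2L)=-0.0258
  γ=atan2(-0.4105,0.0462)=-1.4587;  ψ=arccos(-0.0624)=1.6332;  θ3=γ+ψ≈0.1745

θ₁ = 0.2621, θ₂ = 0.5237, θ₃ = 0.1745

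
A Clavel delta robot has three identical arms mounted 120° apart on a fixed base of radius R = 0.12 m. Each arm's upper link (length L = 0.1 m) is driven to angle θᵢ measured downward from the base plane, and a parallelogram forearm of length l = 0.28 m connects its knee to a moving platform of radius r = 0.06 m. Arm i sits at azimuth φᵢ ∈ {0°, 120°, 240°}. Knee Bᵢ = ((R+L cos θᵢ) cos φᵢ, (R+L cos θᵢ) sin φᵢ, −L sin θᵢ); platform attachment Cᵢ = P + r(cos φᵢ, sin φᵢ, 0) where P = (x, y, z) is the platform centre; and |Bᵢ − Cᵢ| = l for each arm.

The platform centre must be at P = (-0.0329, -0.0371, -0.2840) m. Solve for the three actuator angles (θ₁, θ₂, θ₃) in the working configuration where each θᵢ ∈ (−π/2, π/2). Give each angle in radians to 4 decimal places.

rotate P by −φ1: (-0.0329, -0.0371, -0.2840)
  A cos θ + B sin θ = C:  0.0929·cos θ + -0.2840·sin θ = -0.1113
  θ1 = atan2(B,A) + arccos(C/0.2988) = 0.6979
arm 2 (φ=120.0°): x'=-0.0157, y'=0.0470
  A cos θ + B sin θ = C:  0.0757·cos θ + -0.2840·sin θ = -0.1010
  √(A²+B²)=0.2939;  θ2 = -1.3104+1.9215 ≈ 0.6112
φ3=240.0° → target in arm frame (0.0486, -0.0099)
  A cos θ + B sin θ = C:  0.0114·cos θ + -0.2840·sin θ = -0.0624
  √(A²+B²)=0.2842;  θ3 = -1.5306+1.7922 ≈ 0.2616

θ₁ = 0.6979, θ₂ = 0.6112, θ₃ = 0.2616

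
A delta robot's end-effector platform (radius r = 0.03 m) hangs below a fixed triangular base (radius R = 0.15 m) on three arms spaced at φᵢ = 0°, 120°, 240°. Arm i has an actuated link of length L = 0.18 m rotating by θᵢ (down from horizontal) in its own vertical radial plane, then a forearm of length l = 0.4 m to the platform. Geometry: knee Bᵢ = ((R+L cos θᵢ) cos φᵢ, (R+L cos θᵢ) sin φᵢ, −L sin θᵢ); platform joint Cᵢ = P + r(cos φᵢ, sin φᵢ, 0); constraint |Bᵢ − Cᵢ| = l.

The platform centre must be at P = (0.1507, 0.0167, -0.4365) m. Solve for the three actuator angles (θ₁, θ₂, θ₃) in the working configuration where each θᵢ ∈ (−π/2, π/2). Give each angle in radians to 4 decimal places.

rotate P by −φ1: (0.1507, 0.0167, -0.4365)
  A cos θ + B sin θ = C:  -0.0307·cos θ + -0.4365·sin θ = -0.1782
  √(A²+B²)=0.4376;  θ1 = -1.6410+1.9902 ≈ 0.3492
rotate P by −φ2: (-0.0609, -0.1389, -0.4365)
  e−x'=0.1809;  (l²−L²−(e−x')²−y'²−z²)/2L = -0.3193
  γ=atan2(-0.4365,0.1809)=-1.1779;  ψ=arccos(-0.6757)=2.3127;  θ2=γ+ψ≈1.1348
arm 3 (φ=240.0°): x'=-0.0898, y'=0.1222
  A cos θ + B sin θ = C:  0.2098·cos θ + -0.4365·sin θ = -0.3385
  θ3 = atan2(B,A) + arccos(C/0.4843) = 1.2221

θ₁ = 0.3492, θ₂ = 1.1348, θ₃ = 1.2221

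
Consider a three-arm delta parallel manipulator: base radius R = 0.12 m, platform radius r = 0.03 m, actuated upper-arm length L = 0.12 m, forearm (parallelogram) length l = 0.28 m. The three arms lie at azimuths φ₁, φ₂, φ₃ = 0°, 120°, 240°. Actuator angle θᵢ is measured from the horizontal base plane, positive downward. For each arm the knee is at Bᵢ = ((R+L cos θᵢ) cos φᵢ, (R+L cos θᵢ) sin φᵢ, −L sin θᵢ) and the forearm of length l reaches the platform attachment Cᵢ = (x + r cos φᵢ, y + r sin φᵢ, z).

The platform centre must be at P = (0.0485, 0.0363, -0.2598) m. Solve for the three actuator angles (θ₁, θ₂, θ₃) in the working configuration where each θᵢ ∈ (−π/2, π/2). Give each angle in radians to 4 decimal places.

arm 1 (φ=0.0°): x'=0.0485, y'=0.0363
  A=0.0415, B=-0.2598, C=(l²−L²−A²−y'²−z²)/(2L)=-0.0272
  γ=atan2(-0.2598,0.0415)=-1.4124;  ψ=arccos(-0.1035)=1.6745;  θ1=γ+ψ≈0.2621
arm 2 (φ=120.0°): x'=0.0072, y'=-0.0602
  A=0.0828, B=-0.2598, C=(l²−L²−A²−y'²−z²)/(2L)=-0.0582
  θ2 = atan2(B,A) + arccos(C/0.2727) = 0.5237
φ3=240.0° → target in arm frame (-0.0557, 0.0239)
  A cos θ + B sin θ = C:  0.1457·cos θ + -0.2598·sin θ = -0.1054
  γ=atan2(-0.2598,0.1457)=-1.0597;  ψ=arccos(-0.3538)=1.9324;  θ3=γ+ψ≈0.8727

θ₁ = 0.2621, θ₂ = 0.5237, θ₃ = 0.8727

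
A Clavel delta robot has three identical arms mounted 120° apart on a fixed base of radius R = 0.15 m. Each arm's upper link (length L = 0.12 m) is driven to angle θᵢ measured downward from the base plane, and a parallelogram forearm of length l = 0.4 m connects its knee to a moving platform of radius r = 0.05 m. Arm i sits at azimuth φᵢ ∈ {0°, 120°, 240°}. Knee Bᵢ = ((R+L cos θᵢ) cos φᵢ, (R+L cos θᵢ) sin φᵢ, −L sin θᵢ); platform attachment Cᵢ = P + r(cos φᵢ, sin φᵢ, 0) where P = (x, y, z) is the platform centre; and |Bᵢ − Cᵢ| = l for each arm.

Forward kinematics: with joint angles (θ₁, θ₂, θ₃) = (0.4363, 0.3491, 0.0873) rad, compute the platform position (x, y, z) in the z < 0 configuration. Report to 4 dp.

S1 = (0.2088·cos0.0°, 0.2088·sin0.0°, -0.0507) = (0.2088, 0.0000, -0.0507)
arm 2 at φ=120.0°: e+L cos θ2 = 0.2128;  S2 = (-0.1064, 0.1843, -0.0410)
arm 3 at φ=240.0°: e+L cos θ3 = 0.2195;  S3 = (-0.1098, -0.1901, -0.0105)
|S₂|²−|S₁|² = 0.0008;  |S₃|²−|S₁|² = 0.0022
linear system: -0.6303x+0.3685y = 0.0008−0.0193z; -0.6371x+-0.3803y = 0.0022−0.0805z
Cramer: x(z) = -0.0023+0.0780z;  y(z) = -0.0018+0.0810z
quadratic in z: (1.0126)z²+(0.0682)z+(-0.1129)=0, √Δ=0.6796 → z ∈ {-0.3692, 0.3019}; z = -0.3692 (taking z<0)
x = -0.0311, y = -0.0317

(-0.0311, -0.0317, -0.3692)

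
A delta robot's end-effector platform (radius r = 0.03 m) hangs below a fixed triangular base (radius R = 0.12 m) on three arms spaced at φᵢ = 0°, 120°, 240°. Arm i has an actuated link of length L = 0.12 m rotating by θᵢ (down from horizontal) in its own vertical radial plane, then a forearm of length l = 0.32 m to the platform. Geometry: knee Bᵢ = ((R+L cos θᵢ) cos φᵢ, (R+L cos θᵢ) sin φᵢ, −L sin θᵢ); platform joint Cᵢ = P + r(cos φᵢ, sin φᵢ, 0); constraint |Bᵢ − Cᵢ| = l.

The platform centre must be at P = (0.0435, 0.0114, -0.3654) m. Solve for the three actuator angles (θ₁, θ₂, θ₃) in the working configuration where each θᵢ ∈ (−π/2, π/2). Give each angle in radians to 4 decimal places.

rotate P by −φ1: (0.0435, 0.0114, -0.3654)
  e−x'=0.0465;  (l²−L²−(e−x')²−y'²−z²)/2L = -0.1992
  γ=atan2(-0.3654,0.0465)=-1.4442;  ψ=arccos(-0.5408)=2.1422;  θ1=γ+ψ≈0.6980
arm 2 (φ=120.0°): x'=-0.0119, y'=-0.0434
  e−x'=0.1019;  (l²−L²−(e−x')²−y'²−z²)/2L = -0.2407
  θ2 = atan2(B,A) + arccos(C/0.3793) = 0.9594
arm 3 (φ=240.0°): x'=-0.0316, y'=0.0320
  e−x'=0.1216;  (l²−L²−(e−x')²−y'²−z²)/2L = -0.2555
  θ3 = atan2(B,A) + arccos(C/0.3851) = 1.0469

θ₁ = 0.6980, θ₂ = 0.9594, θ₃ = 1.0469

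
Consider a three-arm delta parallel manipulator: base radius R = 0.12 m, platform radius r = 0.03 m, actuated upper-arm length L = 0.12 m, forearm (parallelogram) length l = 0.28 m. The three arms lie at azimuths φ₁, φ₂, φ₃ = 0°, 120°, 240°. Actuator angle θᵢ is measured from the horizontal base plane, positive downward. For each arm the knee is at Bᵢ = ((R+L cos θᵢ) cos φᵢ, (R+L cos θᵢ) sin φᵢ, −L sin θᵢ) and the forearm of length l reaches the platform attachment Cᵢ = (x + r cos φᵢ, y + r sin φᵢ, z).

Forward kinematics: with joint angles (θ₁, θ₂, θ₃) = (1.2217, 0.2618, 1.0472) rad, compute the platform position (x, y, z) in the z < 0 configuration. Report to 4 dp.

S1 = (0.1310·cos0.0°, 0.1310·sin0.0°, -0.1128) = (0.1310, 0.0000, -0.1128)
arm 2 at φ=120.0°: e+L cos θ2 = 0.2059;  S2 = (-0.1030, 0.1783, -0.0311)
arm 3 at φ=240.0°: e+L cos θ3 = 0.1500;  S3 = (-0.0750, -0.1299, -0.1039)
subtract pairs → two planes through P
plane₁₂: -0.4680x+0.3566y+0.1634z = 0.0135
Cramer: x(z) = -0.0176+0.1816z;  y(z) = 0.0147-0.2199z
into |P−S₁|² = l²: 1.0813z² + 0.1651z + -0.0434 = 0;  Δ = 0.2149;  z = -0.2907 or 0.1380 → z<0 root = -0.2907
x = -0.0703, y = 0.0787

(-0.0703, 0.0787, -0.2907)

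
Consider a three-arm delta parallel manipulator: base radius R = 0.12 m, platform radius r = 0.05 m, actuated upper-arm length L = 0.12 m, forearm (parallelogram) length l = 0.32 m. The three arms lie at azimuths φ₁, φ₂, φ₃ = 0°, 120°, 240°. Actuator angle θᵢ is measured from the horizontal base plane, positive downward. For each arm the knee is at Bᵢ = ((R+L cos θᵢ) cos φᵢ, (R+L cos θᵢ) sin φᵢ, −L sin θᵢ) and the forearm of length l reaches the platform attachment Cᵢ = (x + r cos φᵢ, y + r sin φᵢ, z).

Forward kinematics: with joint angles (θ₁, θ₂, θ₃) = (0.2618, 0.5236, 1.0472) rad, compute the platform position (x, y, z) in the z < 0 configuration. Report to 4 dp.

(0.0771, 0.0721, -0.3232)

φ1=0.0°: virtual centre (0.1859, 0.0000, -0.0311), radius l
arm 2 at φ=120.0°: (R−r)+L cos θ2 = 0.1739;  O2 = (-0.0870, 0.1506, -0.0600)
O3 = (0.1300·cos240.0°, 0.1300·sin240.0°, -0.1039) = (-0.0650, -0.1126, -0.1039)
eliminate P² terms by subtracting sphere 1 from 2 and 3
plane₁₂: -0.5457x+0.3012y+-0.0579z = -0.0017
Cramer: x(z) = 0.0100-0.2077z;  y(z) = 0.0125-0.1842z
sphere 1 gives Az²+Bz+C=0 with A=1.0771, B=0.1306, C=-0.0703;  B²−4AC=0.3201;  roots -0.3232, 0.2020;  negative root z = -0.3232
x = 0.0771, y = 0.0721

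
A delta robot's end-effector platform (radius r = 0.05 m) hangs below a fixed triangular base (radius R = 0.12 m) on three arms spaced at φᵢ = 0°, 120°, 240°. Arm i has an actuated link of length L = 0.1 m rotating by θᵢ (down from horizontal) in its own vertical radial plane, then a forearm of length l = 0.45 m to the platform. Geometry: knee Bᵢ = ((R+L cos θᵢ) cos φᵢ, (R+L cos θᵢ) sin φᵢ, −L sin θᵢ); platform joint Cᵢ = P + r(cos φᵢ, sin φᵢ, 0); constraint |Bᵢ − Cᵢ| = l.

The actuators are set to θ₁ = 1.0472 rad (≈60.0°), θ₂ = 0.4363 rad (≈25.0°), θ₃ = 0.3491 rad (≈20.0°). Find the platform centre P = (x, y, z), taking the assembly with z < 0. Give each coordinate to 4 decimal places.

(-0.1260, -0.0134, -0.4632)

φ1=0.0°: virtual centre (0.1200, 0.0000, -0.0866), radius l
arm 2 at φ=120.0°: ρ2 = 0.1606;  S2 = (-0.0803, 0.1391, -0.0423)
arm 3 at φ=240.0°: ρ3 = 0.1640;  S3 = (-0.0820, -0.1420, -0.0342)
eliminate P² terms by subtracting sphere 1 from 2 and 3
plane₁₂: -0.4006x+0.2782y+0.0887z = 0.0057
Cramer: x(z) = -0.0147+0.2403z;  y(z) = -0.0007+0.0272z
quadratic in z: (1.0585)z²+(0.1084)z+(-0.1769)=0, √Δ=0.8721 → z ∈ {-0.4632, 0.3607}; z = -0.4632 (taking z<0)
x = -0.1260, y = -0.0134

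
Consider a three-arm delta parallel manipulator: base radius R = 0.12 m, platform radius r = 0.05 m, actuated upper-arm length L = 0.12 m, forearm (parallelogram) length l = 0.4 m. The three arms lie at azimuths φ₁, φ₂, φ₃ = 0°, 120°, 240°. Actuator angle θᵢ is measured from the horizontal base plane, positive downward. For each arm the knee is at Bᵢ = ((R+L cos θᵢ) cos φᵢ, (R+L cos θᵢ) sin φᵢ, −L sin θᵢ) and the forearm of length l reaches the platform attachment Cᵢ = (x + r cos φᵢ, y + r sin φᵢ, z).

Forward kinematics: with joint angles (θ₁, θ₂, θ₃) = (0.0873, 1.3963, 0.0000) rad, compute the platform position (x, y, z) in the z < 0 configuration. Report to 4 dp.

centre 1 = (0.1895·cos0.0°, 0.1895·sin0.0°, -0.0105) = (0.1895, 0.0000, -0.0105)
arm 2 at φ=120.0°: ρ2 = 0.0908;  centre 2 = (-0.0454, 0.0787, -0.1182)
φ3=240.0°: virtual centre (-0.0950, -0.1645, 0.0000), radius l
eliminate P² terms by subtracting sphere 1 from 2 and 3
[-0.4699 0.1573 -0.2154]·P = -0.0138;  [-0.5691 -0.3291 0.0209]·P = 0.0001
det = 0.2442;  x = 0.0186+-0.2769z,  y = -0.0323+0.5424z
sphere 1 gives Az²+Bz+C=0 with A=1.3708, B=0.0805, C=-0.1296;  B²−4AC=0.7172;  roots -0.3383, 0.2795;  negative root z = -0.3383
x = 0.1122, y = -0.2158

(0.1122, -0.2158, -0.3383)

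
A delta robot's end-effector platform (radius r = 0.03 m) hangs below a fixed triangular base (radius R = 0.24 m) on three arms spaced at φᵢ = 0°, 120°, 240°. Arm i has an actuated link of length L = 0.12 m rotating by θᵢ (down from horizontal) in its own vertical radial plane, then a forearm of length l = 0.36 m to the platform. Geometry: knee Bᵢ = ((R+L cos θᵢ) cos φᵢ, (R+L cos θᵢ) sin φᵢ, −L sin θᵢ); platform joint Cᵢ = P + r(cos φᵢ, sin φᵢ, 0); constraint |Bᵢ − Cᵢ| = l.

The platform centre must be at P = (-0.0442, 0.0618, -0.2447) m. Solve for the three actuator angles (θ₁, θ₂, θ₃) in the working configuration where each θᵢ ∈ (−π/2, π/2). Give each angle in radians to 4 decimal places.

rotate P by −φ1: (-0.0442, 0.0618, -0.2447)
  A cos θ + B sin θ = C:  0.2542·cos θ + -0.2447·sin θ = -0.0546
  γ=atan2(-0.2447,0.2542)=-0.7664;  ψ=arccos(-0.1549)=1.7263;  θ1=γ+ψ≈0.9599
arm 2 (φ=120.0°): x'=0.0756, y'=0.0074
  e−x'=0.1344;  (l²−L²−(e−x')²−y'²−z²)/2L = 0.1550
  √(A²+B²)=0.2792;  θ2 = -1.0686+0.9820 ≈ -0.0866
arm 3 (φ=240.0°): x'=-0.0314, y'=-0.0692
  A=0.2414, B=-0.2447, C=(l²−L²−A²−y'²−z²)/(2L)=-0.0323
  γ=atan2(-0.2447,0.2414)=-0.7921;  ψ=arccos(-0.0939)=1.6648;  θ3=γ+ψ≈0.8727

θ₁ = 0.9599, θ₂ = -0.0866, θ₃ = 0.8727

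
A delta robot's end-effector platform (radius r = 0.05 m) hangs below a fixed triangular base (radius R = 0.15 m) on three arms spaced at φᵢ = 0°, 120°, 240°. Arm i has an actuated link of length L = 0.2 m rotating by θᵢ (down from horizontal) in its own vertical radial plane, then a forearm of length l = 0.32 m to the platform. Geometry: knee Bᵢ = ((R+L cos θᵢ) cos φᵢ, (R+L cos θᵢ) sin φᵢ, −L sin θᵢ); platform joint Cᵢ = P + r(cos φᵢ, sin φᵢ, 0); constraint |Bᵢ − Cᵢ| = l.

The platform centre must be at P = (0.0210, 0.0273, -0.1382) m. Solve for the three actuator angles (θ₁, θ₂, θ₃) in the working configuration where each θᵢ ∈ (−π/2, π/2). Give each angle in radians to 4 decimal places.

rotate P by −φ1: (0.0210, 0.0273, -0.1382)
  A cos θ + B sin θ = C:  0.0790·cos θ + -0.1382·sin θ = 0.0908
  θ1 = atan2(B,A) + arccos(C/0.1592) = -0.0876
φ2=120.0° → target in arm frame (0.0131, -0.0318)
  A cos θ + B sin θ = C:  0.0869·cos θ + -0.1382·sin θ = 0.0869
  θ2 = atan2(B,A) + arccos(C/0.1632) = 0.0000
φ3=240.0° → target in arm frame (-0.0341, 0.0045)
  e−x'=0.1341;  (l²−L²−(e−x')²−y'²−z²)/2L = 0.0632
  γ=atan2(-0.1382,0.1341)=-0.8003;  ψ=arccos(0.3282)=1.2364;  θ3=γ+ψ≈0.4361

θ₁ = -0.0876, θ₂ = 0.0000, θ₃ = 0.4361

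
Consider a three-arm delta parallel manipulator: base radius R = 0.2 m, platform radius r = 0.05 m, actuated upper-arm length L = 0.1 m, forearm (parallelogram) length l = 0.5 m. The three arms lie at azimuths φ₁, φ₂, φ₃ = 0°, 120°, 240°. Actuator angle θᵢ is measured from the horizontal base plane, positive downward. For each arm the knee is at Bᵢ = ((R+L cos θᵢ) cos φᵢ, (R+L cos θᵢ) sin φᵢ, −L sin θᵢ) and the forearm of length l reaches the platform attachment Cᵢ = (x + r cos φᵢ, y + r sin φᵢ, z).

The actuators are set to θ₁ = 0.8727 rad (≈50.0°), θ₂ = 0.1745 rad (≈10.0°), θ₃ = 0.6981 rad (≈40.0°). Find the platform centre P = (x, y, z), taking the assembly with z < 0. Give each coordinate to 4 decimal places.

centre 1 = (0.2143·cos0.0°, 0.2143·sin0.0°, -0.0766) = (0.2143, 0.0000, -0.0766)
φ2=120.0°: virtual centre (-0.1242, 0.2152, -0.0174), radius l
arm 3 at φ=240.0°: (R−r)+L cos θ3 = 0.2266;  centre 3 = (-0.1133, -0.1962, -0.0643)
subtract pairs → two planes through P
[-0.6770 0.4304 0.1185]·P = 0.0103;  [-0.6552 -0.3925 0.0247]·P = 0.0037
Cramer: x(z) = -0.0103+0.1043z;  y(z) = 0.0077-0.1113z
into |P−centre ₁|² = l²: 1.0233z² + 0.1047z + -0.1937 = 0;  Δ = 0.8036;  z = -0.4892 or 0.3869 → z<0 root = -0.4892
x = -0.0613, y = 0.0621

(-0.0613, 0.0621, -0.4892)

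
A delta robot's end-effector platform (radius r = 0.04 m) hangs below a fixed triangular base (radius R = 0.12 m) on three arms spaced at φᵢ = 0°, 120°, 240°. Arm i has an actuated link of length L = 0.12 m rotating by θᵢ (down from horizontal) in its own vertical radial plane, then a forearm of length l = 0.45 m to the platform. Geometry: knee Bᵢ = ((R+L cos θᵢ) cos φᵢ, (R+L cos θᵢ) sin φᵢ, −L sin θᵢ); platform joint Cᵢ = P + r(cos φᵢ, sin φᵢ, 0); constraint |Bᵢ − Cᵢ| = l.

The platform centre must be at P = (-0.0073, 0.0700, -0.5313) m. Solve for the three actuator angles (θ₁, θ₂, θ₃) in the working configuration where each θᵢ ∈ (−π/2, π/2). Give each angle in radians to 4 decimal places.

θ₁ = 1.1343, θ₂ = 0.8726, θ₃ = 1.3088

arm 1 (φ=0.0°): x'=-0.0073, y'=0.0700
  e−x'=0.0873;  (l²−L²−(e−x')²−y'²−z²)/2L = -0.4446
  √(A²+B²)=0.5384;  θ1 = -1.4079+2.5423 ≈ 1.1343
φ2=120.0° → target in arm frame (0.0643, -0.0287)
  A cos θ + B sin θ = C:  0.0157·cos θ + -0.5313·sin θ = -0.3969
  √(A²+B²)=0.5315;  θ2 = -1.5412+2.4138 ≈ 0.8726
rotate P by −φ3: (-0.0570, -0.0413, -0.5313)
  e−x'=0.1370;  (l²−L²−(e−x')²−y'²−z²)/2L = -0.4777
  γ=atan2(-0.5313,0.1370)=-1.3185;  ψ=arccos(-0.8707)=2.6273;  θ3=γ+ψ≈1.3088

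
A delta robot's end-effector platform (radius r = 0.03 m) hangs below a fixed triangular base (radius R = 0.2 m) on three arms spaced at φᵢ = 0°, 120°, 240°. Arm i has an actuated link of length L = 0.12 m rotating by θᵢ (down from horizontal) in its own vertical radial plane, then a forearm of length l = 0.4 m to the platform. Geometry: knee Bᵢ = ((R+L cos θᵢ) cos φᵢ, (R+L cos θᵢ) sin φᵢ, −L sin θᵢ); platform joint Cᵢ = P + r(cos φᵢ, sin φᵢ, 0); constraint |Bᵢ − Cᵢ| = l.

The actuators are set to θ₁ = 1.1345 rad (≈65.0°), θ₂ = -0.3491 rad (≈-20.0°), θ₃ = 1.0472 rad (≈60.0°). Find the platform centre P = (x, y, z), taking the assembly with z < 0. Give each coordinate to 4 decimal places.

(-0.0837, 0.1250, -0.3362)

arm 1 at φ=0.0°: e+L cos θ1 = 0.2207;  S1 = (0.2207, 0.0000, -0.1088)
S2 = (0.2828·cos120.0°, 0.2828·sin120.0°, 0.0410) = (-0.1414, 0.2449, 0.0410)
S3 = (0.2300·cos240.0°, 0.2300·sin240.0°, -0.1039) = (-0.1150, -0.1992, -0.1039)
|S₂|²−|S₁|² = 0.0211;  |S₃|²−|S₁|² = 0.0032
plane₁₂: -0.7242x+0.4898y+0.2996z = 0.0211
det = 0.6173;  x = -0.0161+0.2010z,  y = 0.0192+-0.3145z
into |P−S₁|² = l²: 1.1393z² + 0.1102z + -0.0917 = 0;  Δ = 0.4301;  z = -0.3362 or 0.2395 → z<0 root = -0.3362
x = -0.0837, y = 0.1250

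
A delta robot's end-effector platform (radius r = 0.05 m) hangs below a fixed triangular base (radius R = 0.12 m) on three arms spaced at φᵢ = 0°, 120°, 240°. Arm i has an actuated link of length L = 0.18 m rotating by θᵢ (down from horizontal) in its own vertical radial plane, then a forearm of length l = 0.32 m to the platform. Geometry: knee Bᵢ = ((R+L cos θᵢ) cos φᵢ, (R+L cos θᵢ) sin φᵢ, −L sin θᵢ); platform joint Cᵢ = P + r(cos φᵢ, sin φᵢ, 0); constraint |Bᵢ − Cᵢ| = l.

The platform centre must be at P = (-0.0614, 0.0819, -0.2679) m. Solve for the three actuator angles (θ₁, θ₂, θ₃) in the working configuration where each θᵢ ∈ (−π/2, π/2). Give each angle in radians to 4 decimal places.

φ1=0.0° → target in arm frame (-0.0614, 0.0819)
  e−x'=0.1314;  (l²−L²−(e−x')²−y'²−z²)/2L = -0.0715
  γ=atan2(-0.2679,0.1314)=-1.1148;  ψ=arccos(-0.2397)=1.8128;  θ1=γ+ψ≈0.6980
arm 2 (φ=120.0°): x'=0.1016, y'=0.0122
  A cos θ + B sin θ = C:  -0.0316·cos θ + -0.2679·sin θ = -0.0081
  γ=atan2(-0.2679,-0.0316)=-1.6883;  ψ=arccos(-0.0301)=1.6009;  θ2=γ+ψ≈-0.0874
rotate P by −φ3: (-0.0402, -0.0941, -0.2679)
  A=0.1102, B=-0.2679, C=(l²−L²−A²−y'²−z²)/(2L)=-0.0633
  θ3 = atan2(B,A) + arccos(C/0.2897) = 0.6105

θ₁ = 0.6980, θ₂ = -0.0874, θ₃ = 0.6105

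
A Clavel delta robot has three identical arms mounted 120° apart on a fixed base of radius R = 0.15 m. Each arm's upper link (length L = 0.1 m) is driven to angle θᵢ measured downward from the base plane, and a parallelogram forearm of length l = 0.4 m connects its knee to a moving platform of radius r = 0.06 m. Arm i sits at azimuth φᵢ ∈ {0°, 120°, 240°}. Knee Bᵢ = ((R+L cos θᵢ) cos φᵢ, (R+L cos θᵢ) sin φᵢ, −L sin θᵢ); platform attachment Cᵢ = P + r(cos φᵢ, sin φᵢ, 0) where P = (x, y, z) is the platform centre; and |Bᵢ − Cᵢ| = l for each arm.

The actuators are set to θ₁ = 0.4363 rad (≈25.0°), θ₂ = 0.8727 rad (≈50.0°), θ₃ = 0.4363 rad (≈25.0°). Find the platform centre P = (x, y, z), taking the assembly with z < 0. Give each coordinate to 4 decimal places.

S1 = (0.1806·cos0.0°, 0.1806·sin0.0°, -0.0423) = (0.1806, 0.0000, -0.0423)
φ2=120.0°: virtual centre (-0.0771, 0.1336, -0.0766), radius l
arm 3 at φ=240.0°: ρ3 = 0.1806;  S3 = (-0.0903, -0.1564, -0.0423)
eliminate P² terms by subtracting sphere 1 from 2 and 3
linear system: -0.5155x+0.2672y = -0.0047−-0.0687z; -0.5419x+-0.3129y = 0.0000−0.0000z
det = 0.3061;  x = 0.0048+-0.0702z,  y = -0.0084+0.1216z
sphere 1 gives Az²+Bz+C=0 with A=1.0197, B=0.1072, C=-0.1272;  B²−4AC=0.5305;  roots -0.4097, 0.3046;  negative root z = -0.4097
x = 0.0336, y = -0.0582

(0.0336, -0.0582, -0.4097)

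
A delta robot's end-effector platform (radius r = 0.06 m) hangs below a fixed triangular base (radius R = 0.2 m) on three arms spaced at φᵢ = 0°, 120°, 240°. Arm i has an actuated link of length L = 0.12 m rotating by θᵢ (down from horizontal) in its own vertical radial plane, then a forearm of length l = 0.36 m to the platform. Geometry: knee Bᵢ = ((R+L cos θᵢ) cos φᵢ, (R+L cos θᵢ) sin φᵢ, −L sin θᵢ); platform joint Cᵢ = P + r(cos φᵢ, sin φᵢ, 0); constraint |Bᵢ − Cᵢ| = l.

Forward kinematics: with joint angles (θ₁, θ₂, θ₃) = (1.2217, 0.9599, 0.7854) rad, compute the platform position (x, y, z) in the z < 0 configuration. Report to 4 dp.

φ1=0.0°: virtual centre (0.1810, 0.0000, -0.1128), radius l
φ2=120.0°: virtual centre (-0.1044, 0.1809, -0.0983), radius l
φ3=240.0°: virtual centre (-0.1124, -0.1947, -0.0849), radius l
eliminate P² terms by subtracting sphere 1 from 2 and 3
plane₁₂: -0.5709x+0.3617y+0.0289z = 0.0078
Cramer: x(z) = -0.0172+0.0724z;  y(z) = -0.0056+0.0342z
quadratic in z: (1.0064)z²+(0.1964)z+(-0.0776)=0, √Δ=0.5923 → z ∈ {-0.3919, 0.1967}; z = -0.3919 (taking z<0)
x = -0.0455, y = -0.0190

(-0.0455, -0.0190, -0.3919)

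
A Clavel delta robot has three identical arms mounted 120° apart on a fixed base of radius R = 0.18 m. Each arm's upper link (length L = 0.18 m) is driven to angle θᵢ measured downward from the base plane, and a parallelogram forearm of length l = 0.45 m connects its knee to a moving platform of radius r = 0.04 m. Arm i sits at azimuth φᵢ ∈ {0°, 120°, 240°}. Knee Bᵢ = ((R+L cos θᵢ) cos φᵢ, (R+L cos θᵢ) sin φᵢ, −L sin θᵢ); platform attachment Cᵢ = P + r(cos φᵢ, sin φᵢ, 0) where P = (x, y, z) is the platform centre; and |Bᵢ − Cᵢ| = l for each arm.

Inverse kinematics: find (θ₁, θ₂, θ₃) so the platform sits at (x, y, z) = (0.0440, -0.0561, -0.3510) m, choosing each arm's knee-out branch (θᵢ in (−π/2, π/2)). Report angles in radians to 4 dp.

θ₁ = 0.0002, θ₂ = 0.5237, θ₃ = 0.0873

φ1=0.0° → target in arm frame (0.0440, -0.0561)
  A=0.0960, B=-0.3510, C=(l²−L²−A²−y'²−z²)/(2L)=0.0959
  θ1 = atan2(B,A) + arccos(C/0.3639) = 0.0002
arm 2 (φ=120.0°): x'=-0.0706, y'=-0.0101
  e−x'=0.2106;  (l²−L²−(e−x')²−y'²−z²)/2L = 0.0068
  √(A²+B²)=0.4093;  θ2 = -1.0304+1.5542 ≈ 0.5237
arm 3 (φ=240.0°): x'=0.0266, y'=0.0662
  A=0.1134, B=-0.3510, C=(l²−L²−A²−y'²−z²)/(2L)=0.0824
  θ3 = atan2(B,A) + arccos(C/0.3689) = 0.0873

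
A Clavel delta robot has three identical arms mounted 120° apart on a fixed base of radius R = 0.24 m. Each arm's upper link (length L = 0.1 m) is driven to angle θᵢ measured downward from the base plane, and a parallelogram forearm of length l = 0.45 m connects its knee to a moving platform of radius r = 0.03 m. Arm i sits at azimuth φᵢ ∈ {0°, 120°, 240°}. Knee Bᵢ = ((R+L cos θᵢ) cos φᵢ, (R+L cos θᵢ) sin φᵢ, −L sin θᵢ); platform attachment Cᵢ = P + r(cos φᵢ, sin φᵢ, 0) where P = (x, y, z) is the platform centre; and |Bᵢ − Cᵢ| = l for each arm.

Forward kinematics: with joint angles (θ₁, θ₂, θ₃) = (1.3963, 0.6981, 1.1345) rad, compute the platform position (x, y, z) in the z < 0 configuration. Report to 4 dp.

(-0.0490, 0.0391, -0.4514)

arm 1 at φ=0.0°: ρ1 = 0.2274;  centre 1 = (0.2274, 0.0000, -0.0985)
arm 2 at φ=120.0°: ρ2 = 0.2866;  centre 2 = (-0.1433, 0.2482, -0.0643)
φ3=240.0°: virtual centre (-0.1261, -0.2185, -0.0906), radius l
|centre ₂|²−|centre ₁|² = 0.0249;  |centre ₃|²−|centre ₁|² = 0.0105
linear system: -0.7413x+0.4964y = 0.0249−0.0684z; -0.7070x+-0.4369y = 0.0105−0.0157z
Cramer: x(z) = -0.0238+0.0558z;  y(z) = 0.0146-0.0544z
quadratic in z: (1.0061)z²+(0.1673)z+(-0.1295)=0, √Δ=0.7411 → z ∈ {-0.4514, 0.2851}; z = -0.4514 (taking z<0)
x = -0.0490, y = 0.0391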